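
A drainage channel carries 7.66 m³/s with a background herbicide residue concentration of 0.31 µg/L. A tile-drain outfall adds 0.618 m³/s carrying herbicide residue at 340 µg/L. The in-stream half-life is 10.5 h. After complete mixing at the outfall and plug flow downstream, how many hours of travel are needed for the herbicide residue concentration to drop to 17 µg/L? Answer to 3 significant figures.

Conservation of mass: C = (7.660·0.3100 + 0.6180·340.0) / 8.278 = 212.5/8.278 = 25.67 µg/L.
Half-life 10.5 h → k = ln 2 / 10.5 = 0.06601 h⁻¹ = 1.584 d⁻¹.
25.67·exp(−k·t) = 17 → t = ln(25.67/17)/k = 22470 s = 6.243 h.

6.24 h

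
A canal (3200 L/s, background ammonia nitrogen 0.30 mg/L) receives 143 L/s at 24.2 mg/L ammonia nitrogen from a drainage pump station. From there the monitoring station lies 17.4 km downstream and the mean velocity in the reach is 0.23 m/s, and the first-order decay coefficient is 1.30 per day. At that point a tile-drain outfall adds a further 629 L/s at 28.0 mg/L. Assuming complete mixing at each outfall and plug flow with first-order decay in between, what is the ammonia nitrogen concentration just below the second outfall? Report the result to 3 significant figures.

4.79 mg/L

Mass balance: C = (3200·0.3000 + 143.0·24.20) / 3343 = 4421/3343 = 1.322 mg/L; combined flow 3343 L/s.
Travel time t = 17.4·1000 / 0.23 = 75650 s = 21.01 h.
After decay, C = 1.322 × e^(−kt) = 1.322 × 0.3204 = 0.4236 mg/L.
Second outfall: C = (3343·0.4236 + 629.0·28.00)/3972 = 4.791 mg/L.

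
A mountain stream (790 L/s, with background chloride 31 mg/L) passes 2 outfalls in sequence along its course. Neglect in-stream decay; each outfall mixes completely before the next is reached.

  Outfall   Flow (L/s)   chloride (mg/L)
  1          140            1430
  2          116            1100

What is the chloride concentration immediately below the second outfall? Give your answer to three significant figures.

337 mg/L

After outfall 1: Q = 790.0 + 140.0 = 930.0 L/s; C = (790.0·31.00 + 140.0·1430)/930.0 = 241.6 mg/L.
After outfall 2: Q = 930.0 + 116.0 = 1046 L/s; C = (930.0·241.6 + 116.0·1100)/1046 = 336.8 mg/L.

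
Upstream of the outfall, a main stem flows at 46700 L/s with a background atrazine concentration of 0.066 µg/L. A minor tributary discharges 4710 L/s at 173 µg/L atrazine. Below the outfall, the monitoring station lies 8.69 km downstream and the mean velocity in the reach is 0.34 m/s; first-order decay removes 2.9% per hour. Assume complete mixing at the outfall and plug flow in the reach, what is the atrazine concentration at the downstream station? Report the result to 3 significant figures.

After mixing, C = (46700·0.06600 + 4710·173.0) / 51410 = 817900/51410 = 15.91 µg/L.
Travel time t = 8.69·1000 / 0.34 = 25560 s = 7.100 h.
2.9%/h lost → k = −ln(1 − 0.029) = 0.02943 h⁻¹.
Decay over the reach: 15.91·exp(−kt) = 15.91·0.8114 = 12.91 µg/L.

12.9 µg/L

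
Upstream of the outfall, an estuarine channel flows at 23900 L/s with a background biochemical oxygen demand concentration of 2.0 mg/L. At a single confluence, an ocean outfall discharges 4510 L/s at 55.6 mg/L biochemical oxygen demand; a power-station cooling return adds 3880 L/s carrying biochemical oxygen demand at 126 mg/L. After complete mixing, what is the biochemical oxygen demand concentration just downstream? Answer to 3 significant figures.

Mass balance: C = (23900·2.000 + 4510·55.60 + 3880·126.0) / 32290 = 787400/32290 = 24.39 mg/L.

24.4 mg/L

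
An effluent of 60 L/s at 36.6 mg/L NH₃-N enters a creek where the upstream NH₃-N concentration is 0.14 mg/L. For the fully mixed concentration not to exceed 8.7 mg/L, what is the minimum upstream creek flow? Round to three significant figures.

Set C_mix = 8.7: (Q·0.1400 + 60.00·36.60) / (Q + 60.00) = 8.7
→ Q = 60.00·(36.60 − 8.7)/(8.7 − 0.1400) = 195.6 L/s.

196 L/s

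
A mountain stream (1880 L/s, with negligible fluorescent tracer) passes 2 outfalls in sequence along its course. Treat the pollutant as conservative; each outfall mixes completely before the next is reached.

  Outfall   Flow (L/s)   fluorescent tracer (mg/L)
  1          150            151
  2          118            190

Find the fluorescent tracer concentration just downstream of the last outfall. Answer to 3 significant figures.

21.0 mg/L

Below outfall 1: Q → 2030 L/s, C = (1880·0 + 150.0·151.0)/2030 = 11.16 mg/L.
Below outfall 2: Q → 2148 L/s, C = (2030·11.16 + 118.0·190.0)/2148 = 20.98 mg/L.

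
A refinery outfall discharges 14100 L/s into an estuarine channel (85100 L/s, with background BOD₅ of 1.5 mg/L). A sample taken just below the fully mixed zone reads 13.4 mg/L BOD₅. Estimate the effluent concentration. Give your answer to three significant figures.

Mass balance: 85100·1.500 + 14100·Cₑ = 99200·13.40
→ Cₑ = (99200·13.40 − 85100·1.500) / 14100 = 85.22 mg/L.

85.2 mg/L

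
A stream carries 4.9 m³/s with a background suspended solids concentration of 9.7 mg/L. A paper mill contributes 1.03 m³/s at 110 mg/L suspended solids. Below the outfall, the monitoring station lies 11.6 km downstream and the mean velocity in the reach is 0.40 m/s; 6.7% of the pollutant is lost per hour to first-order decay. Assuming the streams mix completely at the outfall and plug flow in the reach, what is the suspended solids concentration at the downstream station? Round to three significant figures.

Mass balance: C = (4.900·9.700 + 1.030·110.0) / 5.930 = 160.8/5.930 = 27.12 mg/L.
Travel time t = 11.6·1000 / 0.40 = 29000 s = 8.056 h.
6.7%/h lost → k = −ln(1 − 0.067) = 0.06935 h⁻¹.
Decay over the reach: 27.12·exp(−kt) = 27.12·0.5720 = 15.51 mg/L.

15.5 mg/L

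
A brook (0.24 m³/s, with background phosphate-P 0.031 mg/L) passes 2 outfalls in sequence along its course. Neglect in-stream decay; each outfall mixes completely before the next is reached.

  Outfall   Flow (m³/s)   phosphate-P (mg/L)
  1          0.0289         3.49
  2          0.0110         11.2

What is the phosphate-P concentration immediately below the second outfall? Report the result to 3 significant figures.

0.827 mg/L

Below outfall 1: Q → 0.2689 m³/s, C = (0.2400·0.03100 + 0.02890·3.490)/0.2689 = 0.4028 mg/L.
Below outfall 2: Q → 0.2799 m³/s, C = (0.2689·0.4028 + 0.01100·11.20)/0.2799 = 0.8271 mg/L.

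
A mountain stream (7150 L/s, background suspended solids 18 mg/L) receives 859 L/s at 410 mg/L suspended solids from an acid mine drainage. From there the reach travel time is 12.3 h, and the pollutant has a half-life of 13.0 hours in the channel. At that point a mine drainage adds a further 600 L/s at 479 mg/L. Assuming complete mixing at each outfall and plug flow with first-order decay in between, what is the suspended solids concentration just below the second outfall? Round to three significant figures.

After mixing, C = (7150·18.00 + 859.0·410.0) / 8009 = 480900/8009 = 60.04 mg/L; combined flow 8009 L/s.
Half-life 13.0 h → k = ln 2 / 13.0 = 0.05332 h⁻¹ = 1.280 d⁻¹.
First-order decay: C = 60.04·exp(−k·t) = 60.04·0.5190 = 31.16 mg/L.
At the second outfall, C = (8009·31.16 + 600.0·479.0) / (8009 + 600.0) = 62.38 mg/L.

62.4 mg/L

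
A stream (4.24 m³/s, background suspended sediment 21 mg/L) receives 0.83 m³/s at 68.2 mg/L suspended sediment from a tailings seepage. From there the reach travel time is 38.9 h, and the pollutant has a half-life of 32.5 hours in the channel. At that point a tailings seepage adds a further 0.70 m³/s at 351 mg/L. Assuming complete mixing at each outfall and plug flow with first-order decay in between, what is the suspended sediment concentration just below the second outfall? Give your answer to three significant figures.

53.6 mg/L

After mixing, C = (4.240·21.00 + 0.8300·68.20) / 5.070 = 145.6/5.070 = 28.73 mg/L; combined flow 5.070 m³/s.
Half-life 32.5 h → k = ln 2 / 32.5 = 0.02133 h⁻¹ = 0.5119 d⁻¹.
After decay, C = 28.73 × e^(−kt) = 28.73 × 0.4362 = 12.53 mg/L.
Second outfall: C = (5.070·12.53 + 0.7000·351.0)/5.770 = 53.59 mg/L.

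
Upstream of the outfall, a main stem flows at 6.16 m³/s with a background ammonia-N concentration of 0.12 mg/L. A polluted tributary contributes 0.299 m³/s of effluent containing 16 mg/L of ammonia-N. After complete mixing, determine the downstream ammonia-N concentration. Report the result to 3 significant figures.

Flow-weighted average: C = (6.160·0.1200 + 0.2990·16.00) / 6.459 = 5.523/6.459 = 0.8551 mg/L.

0.855 mg/L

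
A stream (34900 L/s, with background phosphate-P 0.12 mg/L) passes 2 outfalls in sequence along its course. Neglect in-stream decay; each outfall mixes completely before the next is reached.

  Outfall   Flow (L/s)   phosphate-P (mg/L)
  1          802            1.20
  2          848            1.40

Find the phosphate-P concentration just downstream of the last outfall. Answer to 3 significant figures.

After outfall 1: Q = 34900 + 802.0 = 35700 L/s; C = (34900·0.1200 + 802.0·1.200)/35700 = 0.1443 mg/L.
After outfall 2: Q = 35700 + 848.0 = 36550 L/s; C = (35700·0.1443 + 848.0·1.400)/36550 = 0.1734 mg/L.

0.173 mg/L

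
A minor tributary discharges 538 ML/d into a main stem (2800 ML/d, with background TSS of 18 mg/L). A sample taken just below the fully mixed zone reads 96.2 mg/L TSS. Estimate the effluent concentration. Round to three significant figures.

Mass balance: 2800·18.00 + 538.0·Cₑ = 3338·96.20
→ Cₑ = (3338·96.20 − 2800·18.00) / 538.0 = 503.2 mg/L.

503 mg/L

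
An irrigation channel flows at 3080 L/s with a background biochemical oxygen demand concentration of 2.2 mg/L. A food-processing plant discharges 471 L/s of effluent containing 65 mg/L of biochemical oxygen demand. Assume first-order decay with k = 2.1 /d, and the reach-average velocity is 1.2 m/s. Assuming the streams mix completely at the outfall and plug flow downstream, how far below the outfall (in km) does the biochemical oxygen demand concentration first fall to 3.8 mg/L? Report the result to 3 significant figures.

Mixed concentration C = ΣQC/ΣQ = (3080·2.200 + 471.0·65.00) / 3551 = 37390/3551 = 10.53 mg/L.
Set 10.53·exp(−k·t) = 3.8 → t = ln(10.53/3.8)/k = 41930 s = 11.65 h.
Distance = v·t = 1.2·41930 = 50320 m = 50.32 km.

50.3 km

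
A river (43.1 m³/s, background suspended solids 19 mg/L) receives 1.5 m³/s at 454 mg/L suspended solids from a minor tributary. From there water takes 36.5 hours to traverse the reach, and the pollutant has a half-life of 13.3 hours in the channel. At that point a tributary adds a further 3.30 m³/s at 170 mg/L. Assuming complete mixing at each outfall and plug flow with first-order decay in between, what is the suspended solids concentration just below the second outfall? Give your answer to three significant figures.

Conservation of mass: C = (43.10·19.00 + 1.500·454.0) / 44.60 = 1500/44.60 = 33.63 mg/L; combined flow 44.60 m³/s.
Half-life 13.3 h → k = ln 2 / 13.3 = 0.05212 h⁻¹ = 1.251 d⁻¹.
Decay over the reach: 33.63·exp(−kt) = 33.63·0.1492 = 5.019 mg/L.
At the second outfall, C = (44.60·5.019 + 3.300·170.0) / (44.60 + 3.300) = 16.38 mg/L.

16.4 mg/L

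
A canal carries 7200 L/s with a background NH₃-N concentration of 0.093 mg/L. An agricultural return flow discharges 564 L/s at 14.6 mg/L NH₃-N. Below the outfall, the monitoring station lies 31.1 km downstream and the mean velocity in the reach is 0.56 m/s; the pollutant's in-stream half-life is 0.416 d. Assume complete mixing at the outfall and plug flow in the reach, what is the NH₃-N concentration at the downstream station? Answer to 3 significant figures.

Mixed concentration C = ΣQC/ΣQ = (7200·0.09300 + 564.0·14.60) / 7764 = 8904/7764 = 1.147 mg/L.
Travel time t = 31.1·1000 / 0.56 = 55540 s = 15.43 h.
Half-life 0.416 d → k = ln 2 / 0.416 = 1.666 d⁻¹.
After decay, C = 1.147 × e^(−kt) = 1.147 × 0.3427 = 0.3930 mg/L.

0.393 mg/L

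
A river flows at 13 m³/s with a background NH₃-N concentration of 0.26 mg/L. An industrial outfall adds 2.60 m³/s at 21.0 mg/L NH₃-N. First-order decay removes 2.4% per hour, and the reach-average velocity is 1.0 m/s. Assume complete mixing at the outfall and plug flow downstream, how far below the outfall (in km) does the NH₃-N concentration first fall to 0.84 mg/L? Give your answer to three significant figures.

220 km

Mixed concentration C = ΣQC/ΣQ = (13.00·0.2600 + 2.600·21.00) / 15.60 = 57.98/15.60 = 3.717 mg/L.
2.4%/h lost → k = −ln(1 − 0.024) = 0.02429 h⁻¹.
Set 3.717·exp(−k·t) = 0.84 → t = ln(3.717/0.84)/k = 220400 s = 61.22 h.
Distance = v·t = 1.0·220400 = 220400 m = 220.4 km.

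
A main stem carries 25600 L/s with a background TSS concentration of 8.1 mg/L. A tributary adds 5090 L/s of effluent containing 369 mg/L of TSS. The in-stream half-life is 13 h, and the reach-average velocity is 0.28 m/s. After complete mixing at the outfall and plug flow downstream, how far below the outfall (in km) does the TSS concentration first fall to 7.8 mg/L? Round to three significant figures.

After mixing, C = (25600·8.100 + 5090·369.0) / 30690 = 2086000/30690 = 67.96 mg/L.
Half-life 13 h → k = ln 2 / 13 = 0.05332 h⁻¹ = 1.280 d⁻¹.
Set 67.96·exp(−k·t) = 7.8 → t = ln(67.96/7.8)/k = 146200 s = 40.60 h.
Distance = v·t = 0.28·146200 = 40920 m = 40.92 km.

40.9 km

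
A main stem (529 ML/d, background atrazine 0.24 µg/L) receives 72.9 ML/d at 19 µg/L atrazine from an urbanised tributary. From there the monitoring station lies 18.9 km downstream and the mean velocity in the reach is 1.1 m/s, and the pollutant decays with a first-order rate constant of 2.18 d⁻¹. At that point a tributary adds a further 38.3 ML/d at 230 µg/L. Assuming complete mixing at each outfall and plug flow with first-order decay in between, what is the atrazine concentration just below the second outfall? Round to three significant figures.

After mixing, C = (529.0·0.2400 + 72.90·19.00) / 601.9 = 1512/601.9 = 2.512 µg/L; combined flow 601.9 ML/d.
Travel time t = 18.9·1000 / 1.1 = 17180 s = 4.773 h.
First-order decay: C = 2.512·exp(−k·t) = 2.512·0.6482 = 1.628 µg/L.
At the second outfall, C = (601.9·1.628 + 38.30·230.0) / (601.9 + 38.30) = 15.29 µg/L.

15.3 µg/L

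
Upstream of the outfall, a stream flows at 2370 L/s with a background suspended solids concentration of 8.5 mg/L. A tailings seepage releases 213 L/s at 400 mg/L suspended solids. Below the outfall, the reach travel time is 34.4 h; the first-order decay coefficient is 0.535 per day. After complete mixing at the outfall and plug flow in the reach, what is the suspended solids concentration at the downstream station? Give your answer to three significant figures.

Mixed concentration C = ΣQC/ΣQ = (2370·8.500 + 213.0·400.0) / 2583 = 105300/2583 = 40.78 mg/L.
First-order decay: C = 40.78·exp(−k·t) = 40.78·0.4645 = 18.94 mg/L.

18.9 mg/L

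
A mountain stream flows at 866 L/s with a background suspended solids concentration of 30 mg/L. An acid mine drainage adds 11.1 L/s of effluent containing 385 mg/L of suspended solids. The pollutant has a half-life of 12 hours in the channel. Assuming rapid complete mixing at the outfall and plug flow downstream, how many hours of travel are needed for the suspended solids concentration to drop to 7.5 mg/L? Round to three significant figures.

Mixed concentration C = ΣQC/ΣQ = (866.0·30.00 + 11.10·385.0) / 877.1 = 30250/877.1 = 34.49 mg/L.
Half-life 12 h → k = ln 2 / 12 = 0.05776 h⁻¹ = 1.386 d⁻¹.
34.49·exp(−k·t) = 7.5 → t = ln(34.49/7.5)/k = 95100 s = 26.42 h.

26.4 h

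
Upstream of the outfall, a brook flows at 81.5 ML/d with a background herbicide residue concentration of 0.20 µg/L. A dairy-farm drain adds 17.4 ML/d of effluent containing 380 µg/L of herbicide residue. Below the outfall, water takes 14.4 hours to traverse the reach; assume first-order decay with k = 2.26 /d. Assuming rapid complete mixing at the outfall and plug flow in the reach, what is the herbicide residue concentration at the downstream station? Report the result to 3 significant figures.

17.3 µg/L

Conservation of mass: C = (81.50·0.2000 + 17.40·380.0) / 98.90 = 6628/98.90 = 67.02 µg/L.
First-order decay: C = 67.02·exp(−k·t) = 67.02·0.2577 = 17.27 µg/L.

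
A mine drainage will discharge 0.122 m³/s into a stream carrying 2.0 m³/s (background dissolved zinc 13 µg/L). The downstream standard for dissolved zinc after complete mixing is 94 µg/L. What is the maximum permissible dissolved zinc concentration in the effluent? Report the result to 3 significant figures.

At the limit, (Qr·Cr + Qe·Cₑ)/(Qr + Qe) = 94:
Cₑ = (2.122·94 − 2.000·13.00) / 0.1220 = 1422 µg/L.

1420 µg/L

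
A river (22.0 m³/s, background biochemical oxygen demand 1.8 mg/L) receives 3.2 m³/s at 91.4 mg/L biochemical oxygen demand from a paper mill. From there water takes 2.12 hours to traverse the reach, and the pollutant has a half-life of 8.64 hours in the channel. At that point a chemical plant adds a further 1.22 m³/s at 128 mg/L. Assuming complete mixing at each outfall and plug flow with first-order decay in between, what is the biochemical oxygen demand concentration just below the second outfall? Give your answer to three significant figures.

Mixed concentration C = ΣQC/ΣQ = (22.00·1.800 + 3.200·91.40) / 25.20 = 332.1/25.20 = 13.18 mg/L; combined flow 25.20 m³/s.
Half-life 8.64 h → k = ln 2 / 8.64 = 0.08023 h⁻¹ = 1.925 d⁻¹.
Applying C = C₀e^(−kt): 13.18 × 0.8436 = 11.12 mg/L.
Second outfall: C = (25.20·11.12 + 1.220·128.0)/26.42 = 16.51 mg/L.

16.5 mg/L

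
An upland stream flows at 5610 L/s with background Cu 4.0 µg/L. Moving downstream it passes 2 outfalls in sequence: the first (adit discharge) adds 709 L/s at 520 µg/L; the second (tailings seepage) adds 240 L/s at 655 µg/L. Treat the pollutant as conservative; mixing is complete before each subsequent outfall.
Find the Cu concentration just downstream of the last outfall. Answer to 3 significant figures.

83.6 µg/L

After outfall 1: Q = 5610 + 709.0 = 6319 L/s; C = (5610·4.000 + 709.0·520.0)/6319 = 61.90 µg/L.
After outfall 2: Q = 6319 + 240.0 = 6559 L/s; C = (6319·61.90 + 240.0·655.0)/6559 = 83.60 µg/L.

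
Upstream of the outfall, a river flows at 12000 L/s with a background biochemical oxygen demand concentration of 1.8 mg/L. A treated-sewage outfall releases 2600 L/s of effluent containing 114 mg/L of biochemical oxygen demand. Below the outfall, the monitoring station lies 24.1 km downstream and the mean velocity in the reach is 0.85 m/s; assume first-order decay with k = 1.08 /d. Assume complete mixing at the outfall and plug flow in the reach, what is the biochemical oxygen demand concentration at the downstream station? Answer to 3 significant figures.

After mixing, C = (12000·1.800 + 2600·114.0) / 14600 = 318000/14600 = 21.78 mg/L.
Travel time t = 24.1·1000 / 0.85 = 28350 s = 7.876 h.
First-order decay: C = 21.78·exp(−k·t) = 21.78·0.7016 = 15.28 mg/L.

15.3 mg/L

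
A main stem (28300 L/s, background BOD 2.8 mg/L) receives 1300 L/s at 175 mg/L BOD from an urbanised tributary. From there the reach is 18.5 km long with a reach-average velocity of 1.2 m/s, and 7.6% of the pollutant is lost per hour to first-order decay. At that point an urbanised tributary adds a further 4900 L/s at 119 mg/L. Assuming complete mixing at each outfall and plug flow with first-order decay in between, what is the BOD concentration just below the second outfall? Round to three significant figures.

23.2 mg/L

Mixed concentration C = ΣQC/ΣQ = (28300·2.800 + 1300·175.0) / 29600 = 306700/29600 = 10.36 mg/L; combined flow 29600 L/s.
Travel time t = 18.5·1000 / 1.2 = 15420 s = 4.282 h.
7.6%/h lost → k = −ln(1 − 0.076) = 0.07904 h⁻¹.
Applying C = C₀e^(−kt): 10.36 × 0.7128 = 7.387 mg/L.
Second outfall: C = (29600·7.387 + 4900·119.0)/34500 = 23.24 mg/L.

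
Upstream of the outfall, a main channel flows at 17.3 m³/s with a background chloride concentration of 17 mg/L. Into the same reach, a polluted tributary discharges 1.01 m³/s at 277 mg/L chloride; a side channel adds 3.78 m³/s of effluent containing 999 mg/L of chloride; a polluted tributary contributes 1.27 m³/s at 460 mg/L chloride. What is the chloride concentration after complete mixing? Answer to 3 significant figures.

Mixed concentration C = ΣQC/ΣQ = (17.30·17.00 + 1.010·277.0 + 3.780·999.0 + 1.270·460.0) / 23.36 = 4934/23.36 = 211.2 mg/L.

211 mg/L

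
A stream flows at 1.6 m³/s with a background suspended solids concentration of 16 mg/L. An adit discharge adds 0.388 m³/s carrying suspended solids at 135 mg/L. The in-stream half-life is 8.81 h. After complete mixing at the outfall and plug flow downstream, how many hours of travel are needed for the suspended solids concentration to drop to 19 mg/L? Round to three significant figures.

9.21 h

Conservation of mass: C = (1.600·16.00 + 0.3880·135.0) / 1.988 = 77.98/1.988 = 39.23 mg/L.
Half-life 8.81 h → k = ln 2 / 8.81 = 0.07868 h⁻¹ = 1.888 d⁻¹.
39.23·exp(−k·t) = 19 → t = ln(39.23/19)/k = 33170 s = 9.213 h.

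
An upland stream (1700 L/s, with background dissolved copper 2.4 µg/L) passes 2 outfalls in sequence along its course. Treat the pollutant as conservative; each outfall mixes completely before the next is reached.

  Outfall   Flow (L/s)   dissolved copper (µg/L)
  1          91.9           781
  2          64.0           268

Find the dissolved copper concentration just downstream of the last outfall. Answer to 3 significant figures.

After outfall 1: Q = 1700 + 91.90 = 1792 L/s; C = (1700·2.400 + 91.90·781.0)/1792 = 42.33 µg/L.
After outfall 2: Q = 1792 + 64.00 = 1856 L/s; C = (1792·42.33 + 64.00·268.0)/1856 = 50.11 µg/L.

50.1 µg/L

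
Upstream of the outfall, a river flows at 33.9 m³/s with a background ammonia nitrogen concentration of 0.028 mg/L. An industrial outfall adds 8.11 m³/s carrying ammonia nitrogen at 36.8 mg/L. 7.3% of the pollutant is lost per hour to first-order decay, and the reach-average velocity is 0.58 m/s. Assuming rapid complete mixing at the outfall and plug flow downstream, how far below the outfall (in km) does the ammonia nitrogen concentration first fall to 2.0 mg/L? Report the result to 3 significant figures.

35.0 km

Flow-weighted average: C = (33.90·0.02800 + 8.110·36.80) / 42.01 = 299.4/42.01 = 7.127 mg/L.
7.3%/h lost → k = −ln(1 − 0.073) = 0.07580 h⁻¹.
Set 7.127·exp(−k·t) = 2.0 → t = ln(7.127/2.0)/k = 60350 s = 16.76 h.
Distance = v·t = 0.58·60350 = 35000 m = 35.00 km.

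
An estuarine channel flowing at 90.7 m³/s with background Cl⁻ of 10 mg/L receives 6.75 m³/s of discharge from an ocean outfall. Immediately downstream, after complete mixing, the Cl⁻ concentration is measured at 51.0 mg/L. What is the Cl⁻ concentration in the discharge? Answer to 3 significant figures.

602 mg/L

Mass balance: 90.70·10.00 + 6.750·Cₑ = 97.45·51.00
→ Cₑ = (97.45·51.00 − 90.70·10.00) / 6.750 = 601.9 mg/L.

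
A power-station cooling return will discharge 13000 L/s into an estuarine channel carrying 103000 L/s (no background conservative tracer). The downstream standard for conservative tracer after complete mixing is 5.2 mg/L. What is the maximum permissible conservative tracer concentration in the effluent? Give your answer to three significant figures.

At the limit, (Qr·Cr + Qe·Cₑ)/(Qr + Qe) = 5.2:
Cₑ = (116000·5.2 − 103000·0) / 13000 = 46.40 mg/L.

46.4 mg/L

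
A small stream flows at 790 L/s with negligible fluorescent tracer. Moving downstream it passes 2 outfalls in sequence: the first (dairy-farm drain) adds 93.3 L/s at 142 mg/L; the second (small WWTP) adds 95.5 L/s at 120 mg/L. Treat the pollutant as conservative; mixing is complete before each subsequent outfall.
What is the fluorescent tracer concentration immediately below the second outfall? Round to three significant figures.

25.2 mg/L

After outfall 1: Q = 790.0 + 93.30 = 883.3 L/s; C = (790.0·0 + 93.30·142.0)/883.3 = 15.00 mg/L.
After outfall 2: Q = 883.3 + 95.50 = 978.8 L/s; C = (883.3·15.00 + 95.50·120.0)/978.8 = 25.24 mg/L.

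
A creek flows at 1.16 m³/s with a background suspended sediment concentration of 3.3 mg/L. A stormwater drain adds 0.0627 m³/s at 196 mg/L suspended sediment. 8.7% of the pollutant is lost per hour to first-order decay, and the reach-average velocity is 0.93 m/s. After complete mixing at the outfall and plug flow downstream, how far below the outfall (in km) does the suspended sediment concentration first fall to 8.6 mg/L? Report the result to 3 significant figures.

Flow-weighted average: C = (1.160·3.300 + 0.06270·196.0) / 1.223 = 16.12/1.223 = 13.18 mg/L.
8.7%/h lost → k = −ln(1 − 0.087) = 0.09102 h⁻¹.
Set 13.18·exp(−k·t) = 8.6 → t = ln(13.18/8.6)/k = 16890 s = 4.692 h.
Distance = v·t = 0.93·16890 = 15710 m = 15.71 km.

15.7 km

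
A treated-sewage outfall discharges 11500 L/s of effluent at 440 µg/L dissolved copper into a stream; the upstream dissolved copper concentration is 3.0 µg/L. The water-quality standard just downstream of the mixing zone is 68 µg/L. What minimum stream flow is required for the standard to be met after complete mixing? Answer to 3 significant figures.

Set C_mix = 68: (Q·3.000 + 11500·440.0) / (Q + 11500) = 68
→ Q = 11500·(440.0 − 68)/(68 − 3.000) = 65820 L/s.

65800 L/s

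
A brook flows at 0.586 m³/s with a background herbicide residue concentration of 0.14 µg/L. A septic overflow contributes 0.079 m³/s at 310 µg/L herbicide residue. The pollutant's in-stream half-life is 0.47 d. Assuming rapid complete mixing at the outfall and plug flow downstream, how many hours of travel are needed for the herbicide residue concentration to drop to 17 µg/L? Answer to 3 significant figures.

Conservation of mass: C = (0.5860·0.1400 + 0.07900·310.0) / 0.6650 = 24.57/0.6650 = 36.95 µg/L.
Half-life 0.47 d → k = ln 2 / 0.47 = 1.475 d⁻¹.
36.95·exp(−k·t) = 17 → t = ln(36.95/17)/k = 45480 s = 12.63 h.

12.6 h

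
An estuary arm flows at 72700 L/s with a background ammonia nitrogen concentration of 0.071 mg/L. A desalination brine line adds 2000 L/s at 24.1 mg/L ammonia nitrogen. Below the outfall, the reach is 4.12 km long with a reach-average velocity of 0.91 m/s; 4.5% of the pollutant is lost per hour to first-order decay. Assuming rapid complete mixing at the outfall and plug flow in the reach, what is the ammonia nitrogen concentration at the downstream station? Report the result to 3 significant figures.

0.674 mg/L

After mixing, C = (72700·0.07100 + 2000·24.10) / 74700 = 53360/74700 = 0.7143 mg/L.
Travel time t = 4.12·1000 / 0.91 = 4527 s = 1.258 h.
4.5%/h lost → k = −ln(1 − 0.045) = 0.04604 h⁻¹.
First-order decay: C = 0.7143·exp(−k·t) = 0.7143·0.9437 = 0.6742 mg/L.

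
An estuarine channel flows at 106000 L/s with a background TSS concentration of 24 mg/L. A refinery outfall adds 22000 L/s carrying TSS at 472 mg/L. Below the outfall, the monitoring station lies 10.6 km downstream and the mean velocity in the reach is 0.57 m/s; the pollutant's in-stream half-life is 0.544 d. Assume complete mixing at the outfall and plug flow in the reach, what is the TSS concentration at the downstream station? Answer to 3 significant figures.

Mass balance: C = (106000·24.00 + 22000·472.0) / 128000 = 12930000/128000 = 101.0 mg/L.
Travel time t = 10.6·1000 / 0.57 = 18600 s = 5.166 h.
Half-life 0.544 d → k = ln 2 / 0.544 = 1.274 d⁻¹.
After decay, C = 101.0 × e^(−kt) = 101.0 × 0.7601 = 76.77 mg/L.

76.8 mg/L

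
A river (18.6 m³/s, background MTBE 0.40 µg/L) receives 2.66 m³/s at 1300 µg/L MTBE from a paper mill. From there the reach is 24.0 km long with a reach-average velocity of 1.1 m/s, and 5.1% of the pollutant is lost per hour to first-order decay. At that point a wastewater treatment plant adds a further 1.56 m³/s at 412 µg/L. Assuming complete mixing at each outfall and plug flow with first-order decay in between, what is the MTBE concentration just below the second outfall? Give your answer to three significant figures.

Flow-weighted average: C = (18.60·0.4000 + 2.660·1300) / 21.26 = 3465/21.26 = 163.0 µg/L; combined flow 21.26 m³/s.
Travel time t = 24.0·1000 / 1.1 = 21820 s = 6.061 h.
5.1%/h lost → k = −ln(1 − 0.051) = 0.05235 h⁻¹.
After decay, C = 163.0 × e^(−kt) = 163.0 × 0.7281 = 118.7 µg/L.
At the second outfall, C = (21.26·118.7 + 1.560·412.0) / (21.26 + 1.560) = 138.7 µg/L.

139 µg/L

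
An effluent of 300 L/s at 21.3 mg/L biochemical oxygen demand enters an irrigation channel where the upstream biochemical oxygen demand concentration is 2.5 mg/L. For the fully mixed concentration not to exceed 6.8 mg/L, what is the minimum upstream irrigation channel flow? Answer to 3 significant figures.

Set C_mix = 6.8: (Q·2.500 + 300.0·21.30) / (Q + 300.0) = 6.8
→ Q = 300.0·(21.30 − 6.8)/(6.8 − 2.500) = 1012 L/s.

1010 L/s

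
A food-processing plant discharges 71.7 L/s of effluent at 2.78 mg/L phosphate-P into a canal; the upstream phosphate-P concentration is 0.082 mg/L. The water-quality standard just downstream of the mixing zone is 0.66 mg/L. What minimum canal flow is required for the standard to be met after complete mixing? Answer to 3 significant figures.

Set C_mix = 0.66: (Q·0.08200 + 71.70·2.780) / (Q + 71.70) = 0.66
→ Q = 71.70·(2.780 − 0.66)/(0.66 − 0.08200) = 263.0 L/s.

263 L/s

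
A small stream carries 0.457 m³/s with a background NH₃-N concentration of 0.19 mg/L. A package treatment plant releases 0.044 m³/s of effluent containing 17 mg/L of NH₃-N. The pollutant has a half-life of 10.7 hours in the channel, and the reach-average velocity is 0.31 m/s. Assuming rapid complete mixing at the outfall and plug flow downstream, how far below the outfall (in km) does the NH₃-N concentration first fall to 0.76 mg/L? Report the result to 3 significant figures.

13.5 km

After mixing, C = (0.4570·0.1900 + 0.04400·17.00) / 0.5010 = 0.8348/0.5010 = 1.666 mg/L.
Half-life 10.7 h → k = ln 2 / 10.7 = 0.06478 h⁻¹ = 1.555 d⁻¹.
Set 1.666·exp(−k·t) = 0.76 → t = ln(1.666/0.76)/k = 43630 s = 12.12 h.
Distance = v·t = 0.31·43630 = 13520 m = 13.52 km.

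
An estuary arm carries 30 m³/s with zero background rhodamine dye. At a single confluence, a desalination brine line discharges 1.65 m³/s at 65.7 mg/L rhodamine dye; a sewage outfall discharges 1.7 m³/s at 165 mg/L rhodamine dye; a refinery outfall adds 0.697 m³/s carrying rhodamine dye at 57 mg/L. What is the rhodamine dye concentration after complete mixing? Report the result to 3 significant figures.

After mixing, C = (30.00·0 + 1.650·65.70 + 1.700·165.0 + 0.6970·57.00) / 34.05 = 428.6/34.05 = 12.59 mg/L.

12.6 mg/L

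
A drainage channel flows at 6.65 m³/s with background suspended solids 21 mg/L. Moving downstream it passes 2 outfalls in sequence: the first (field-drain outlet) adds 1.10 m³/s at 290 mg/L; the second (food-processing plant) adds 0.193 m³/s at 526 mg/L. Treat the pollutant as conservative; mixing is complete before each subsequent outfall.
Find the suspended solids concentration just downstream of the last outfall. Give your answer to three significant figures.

70.5 mg/L

Below outfall 1: Q → 7.750 m³/s, C = (6.650·21.00 + 1.100·290.0)/7.750 = 59.18 mg/L.
Below outfall 2: Q → 7.943 m³/s, C = (7.750·59.18 + 0.1930·526.0)/7.943 = 70.52 mg/L.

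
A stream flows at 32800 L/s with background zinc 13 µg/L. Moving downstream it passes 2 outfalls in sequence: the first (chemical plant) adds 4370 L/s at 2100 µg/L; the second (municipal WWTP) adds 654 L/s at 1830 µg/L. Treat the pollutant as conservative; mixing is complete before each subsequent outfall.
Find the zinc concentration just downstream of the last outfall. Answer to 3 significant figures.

286 µg/L

After outfall 1: Q = 32800 + 4370 = 37170 L/s; C = (32800·13.00 + 4370·2100)/37170 = 258.4 µg/L.
After outfall 2: Q = 37170 + 654.0 = 37820 L/s; C = (37170·258.4 + 654.0·1830)/37820 = 285.5 µg/L.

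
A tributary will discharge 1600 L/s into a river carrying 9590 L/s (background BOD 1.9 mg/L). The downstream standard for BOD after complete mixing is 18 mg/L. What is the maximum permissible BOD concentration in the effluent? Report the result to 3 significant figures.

114 mg/L

At the limit, (Qr·Cr + Qe·Cₑ)/(Qr + Qe) = 18:
Cₑ = (11190·18 − 9590·1.900) / 1600 = 114.5 mg/L.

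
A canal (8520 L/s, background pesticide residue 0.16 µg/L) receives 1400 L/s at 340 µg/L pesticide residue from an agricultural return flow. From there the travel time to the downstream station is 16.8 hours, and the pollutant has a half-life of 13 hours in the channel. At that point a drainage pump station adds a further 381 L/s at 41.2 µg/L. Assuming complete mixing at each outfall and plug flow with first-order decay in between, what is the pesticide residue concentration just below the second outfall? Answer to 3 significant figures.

20.4 µg/L

Conservation of mass: C = (8520·0.1600 + 1400·340.0) / 9920 = 477400/9920 = 48.12 µg/L; combined flow 9920 L/s.
Half-life 13 h → k = ln 2 / 13 = 0.05332 h⁻¹ = 1.280 d⁻¹.
First-order decay: C = 48.12·exp(−k·t) = 48.12·0.4083 = 19.65 µg/L.
Second outfall: C = (9920·19.65 + 381.0·41.20)/10300 = 20.44 µg/L.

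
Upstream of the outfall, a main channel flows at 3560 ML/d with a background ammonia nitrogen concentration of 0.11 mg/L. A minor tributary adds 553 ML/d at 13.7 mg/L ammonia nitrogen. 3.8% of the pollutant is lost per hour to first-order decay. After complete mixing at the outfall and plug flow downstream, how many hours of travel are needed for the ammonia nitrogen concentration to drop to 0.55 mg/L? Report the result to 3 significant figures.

32.5 h

After mixing, C = (3560·0.1100 + 553.0·13.70) / 4113 = 7968/4113 = 1.937 mg/L.
3.8%/h lost → k = −ln(1 − 0.038) = 0.03874 h⁻¹.
1.937·exp(−k·t) = 0.55 → t = ln(1.937/0.55)/k = 117000 s = 32.50 h.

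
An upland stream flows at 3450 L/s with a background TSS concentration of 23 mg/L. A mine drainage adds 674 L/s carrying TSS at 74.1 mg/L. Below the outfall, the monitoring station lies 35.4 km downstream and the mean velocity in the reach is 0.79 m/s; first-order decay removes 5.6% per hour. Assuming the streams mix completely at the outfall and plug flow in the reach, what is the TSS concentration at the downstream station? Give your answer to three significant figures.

After mixing, C = (3450·23.00 + 674.0·74.10) / 4124 = 129300/4124 = 31.35 mg/L.
Travel time t = 35.4·1000 / 0.79 = 44810 s = 12.45 h.
5.6%/h lost → k = −ln(1 − 0.056) = 0.05763 h⁻¹.
Applying C = C₀e^(−kt): 31.35 × 0.4881 = 15.30 mg/L.

15.3 mg/L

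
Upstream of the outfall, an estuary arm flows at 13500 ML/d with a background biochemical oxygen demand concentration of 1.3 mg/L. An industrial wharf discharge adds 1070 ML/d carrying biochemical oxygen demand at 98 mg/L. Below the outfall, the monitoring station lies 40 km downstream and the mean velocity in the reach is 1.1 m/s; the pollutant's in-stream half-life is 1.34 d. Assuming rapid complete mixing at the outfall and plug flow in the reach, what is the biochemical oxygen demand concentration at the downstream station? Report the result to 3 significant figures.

Flow-weighted average: C = (13500·1.300 + 1070·98.00) / 14570 = 122400/14570 = 8.402 mg/L.
Travel time t = 40·1000 / 1.1 = 36360 s = 10.10 h.
Half-life 1.34 d → k = ln 2 / 1.34 = 0.5173 d⁻¹.
After decay, C = 8.402 × e^(−kt) = 8.402 × 0.8044 = 6.758 mg/L.

6.76 mg/L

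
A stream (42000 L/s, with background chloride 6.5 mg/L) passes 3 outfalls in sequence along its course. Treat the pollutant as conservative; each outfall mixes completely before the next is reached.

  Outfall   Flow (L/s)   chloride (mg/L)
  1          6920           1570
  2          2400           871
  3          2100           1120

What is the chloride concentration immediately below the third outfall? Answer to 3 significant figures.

Outfall 1: combined Q = 48920 L/s; C = (42000·6.500 + 6920·1570)/48920 = 227.7 mg/L.
Outfall 2: combined Q = 51320 L/s; C = (48920·227.7 + 2400·871.0)/51320 = 257.8 mg/L.
Outfall 3: combined Q = 53420 L/s; C = (51320·257.8 + 2100·1120)/53420 = 291.6 mg/L.

292 mg/L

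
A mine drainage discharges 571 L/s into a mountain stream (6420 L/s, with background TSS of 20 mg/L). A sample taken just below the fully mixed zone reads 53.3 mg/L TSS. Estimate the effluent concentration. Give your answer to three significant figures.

428 mg/L

Mass balance: 6420·20.00 + 571.0·Cₑ = 6991·53.30
→ Cₑ = (6991·53.30 − 6420·20.00) / 571.0 = 427.7 mg/L.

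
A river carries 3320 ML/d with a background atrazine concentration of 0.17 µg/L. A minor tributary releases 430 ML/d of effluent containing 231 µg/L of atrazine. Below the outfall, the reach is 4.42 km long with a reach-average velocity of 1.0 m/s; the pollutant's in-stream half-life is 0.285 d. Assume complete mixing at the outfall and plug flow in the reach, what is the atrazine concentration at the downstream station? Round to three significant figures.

Mixed concentration C = ΣQC/ΣQ = (3320·0.1700 + 430.0·231.0) / 3750 = 99890/3750 = 26.64 µg/L.
Travel time t = 4.42·1000 / 1.0 = 4420 s = 1.228 h.
Half-life 0.285 d → k = ln 2 / 0.285 = 2.432 d⁻¹.
Applying C = C₀e^(−kt): 26.64 × 0.8830 = 23.52 µg/L.

23.5 µg/L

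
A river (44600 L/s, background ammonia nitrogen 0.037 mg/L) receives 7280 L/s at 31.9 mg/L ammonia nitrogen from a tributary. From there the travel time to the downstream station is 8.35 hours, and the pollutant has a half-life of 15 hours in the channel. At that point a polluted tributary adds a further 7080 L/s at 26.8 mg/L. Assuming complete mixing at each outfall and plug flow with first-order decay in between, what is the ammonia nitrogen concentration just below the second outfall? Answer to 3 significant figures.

5.92 mg/L

Conservation of mass: C = (44600·0.03700 + 7280·31.90) / 51880 = 233900/51880 = 4.508 mg/L; combined flow 51880 L/s.
Half-life 15 h → k = ln 2 / 15 = 0.04621 h⁻¹ = 1.109 d⁻¹.
After decay, C = 4.508 × e^(−kt) = 4.508 × 0.6799 = 3.065 mg/L.
At the second outfall, C = (51880·3.065 + 7080·26.80) / (51880 + 7080) = 5.915 mg/L.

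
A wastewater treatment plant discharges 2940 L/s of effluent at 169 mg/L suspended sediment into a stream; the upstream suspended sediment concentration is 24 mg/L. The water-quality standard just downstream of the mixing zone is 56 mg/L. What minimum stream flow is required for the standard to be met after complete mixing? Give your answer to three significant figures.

10400 L/s

Set C_mix = 56: (Q·24.00 + 2940·169.0) / (Q + 2940) = 56
→ Q = 2940·(169.0 − 56)/(56 − 24.00) = 10380 L/s.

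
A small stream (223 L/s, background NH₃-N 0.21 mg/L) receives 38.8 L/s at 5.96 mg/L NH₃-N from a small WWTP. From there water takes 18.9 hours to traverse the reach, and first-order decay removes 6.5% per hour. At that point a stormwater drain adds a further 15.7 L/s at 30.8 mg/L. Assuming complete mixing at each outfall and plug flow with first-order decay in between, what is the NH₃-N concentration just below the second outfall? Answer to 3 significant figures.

Conservation of mass: C = (223.0·0.2100 + 38.80·5.960) / 261.8 = 278.1/261.8 = 1.062 mg/L; combined flow 261.8 L/s.
6.5%/h lost → k = −ln(1 − 0.065) = 0.06721 h⁻¹.
Decay over the reach: 1.062·exp(−kt) = 1.062·0.2808 = 0.2982 mg/L.
Second outfall: C = (261.8·0.2982 + 15.70·30.80)/277.5 = 2.024 mg/L.

2.02 mg/L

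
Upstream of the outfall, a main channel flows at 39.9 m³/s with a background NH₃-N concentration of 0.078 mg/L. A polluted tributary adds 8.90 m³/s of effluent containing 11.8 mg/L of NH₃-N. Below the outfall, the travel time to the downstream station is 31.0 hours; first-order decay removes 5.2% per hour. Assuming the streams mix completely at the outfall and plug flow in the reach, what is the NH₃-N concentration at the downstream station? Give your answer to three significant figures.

0.423 mg/L

Mass balance: C = (39.90·0.07800 + 8.900·11.80) / 48.80 = 108.1/48.80 = 2.216 mg/L.
5.2%/h lost → k = −ln(1 − 0.052) = 0.05340 h⁻¹.
Applying C = C₀e^(−kt): 2.216 × 0.1910 = 0.4232 mg/L.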